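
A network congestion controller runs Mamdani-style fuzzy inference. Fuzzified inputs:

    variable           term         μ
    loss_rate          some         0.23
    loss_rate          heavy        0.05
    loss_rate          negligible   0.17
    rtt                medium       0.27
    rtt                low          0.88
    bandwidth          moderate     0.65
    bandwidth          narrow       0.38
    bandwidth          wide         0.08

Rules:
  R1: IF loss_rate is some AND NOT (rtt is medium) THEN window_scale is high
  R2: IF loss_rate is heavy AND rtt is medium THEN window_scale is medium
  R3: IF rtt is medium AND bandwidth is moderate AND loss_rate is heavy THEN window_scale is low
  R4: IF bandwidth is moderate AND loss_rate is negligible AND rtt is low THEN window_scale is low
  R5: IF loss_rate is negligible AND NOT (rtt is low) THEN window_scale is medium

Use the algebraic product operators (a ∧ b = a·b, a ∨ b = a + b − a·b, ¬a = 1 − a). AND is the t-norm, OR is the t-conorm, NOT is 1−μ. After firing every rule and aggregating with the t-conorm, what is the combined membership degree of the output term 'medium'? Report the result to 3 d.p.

0.034

R1: some=0.23, ¬medium=1−0.27=0.73; AND[a·b] → w = 0.1679
R2: heavy=0.05, medium=0.27; AND[a·b] → w = 0.0135
R3: medium=0.27, moderate=0.65, heavy=0.05; AND[a·b] → w = 0.0088
R4: moderate=0.65, negligible=0.17, low=0.88; AND[a·b] → w = 0.0972
R5: negligible=0.17, ¬low=1−0.88=0.12; AND[a·b] → w = 0.0204
Rules with consequent 'medium': {R2, R5} → strengths 0.0135, 0.0204
Aggregate via t-conorm [a + b − a·b]: 0.0336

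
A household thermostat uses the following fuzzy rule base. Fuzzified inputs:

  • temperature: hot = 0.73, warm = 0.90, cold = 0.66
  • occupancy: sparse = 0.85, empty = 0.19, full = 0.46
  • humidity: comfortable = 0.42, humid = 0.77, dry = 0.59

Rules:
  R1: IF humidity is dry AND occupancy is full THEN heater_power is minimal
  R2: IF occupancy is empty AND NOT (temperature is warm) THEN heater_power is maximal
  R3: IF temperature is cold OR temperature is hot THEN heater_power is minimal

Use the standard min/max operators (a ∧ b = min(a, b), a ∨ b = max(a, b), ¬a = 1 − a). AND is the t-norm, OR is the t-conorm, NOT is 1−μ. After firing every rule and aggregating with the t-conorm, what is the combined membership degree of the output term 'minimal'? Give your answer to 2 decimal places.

R1: dry=0.59, full=0.46; AND[min(a, b)] → w = 0.46
R2: empty=0.19, ¬warm=1−0.90=0.10; AND[min(a, b)] → w = 0.10
R3: cold=0.66, hot=0.73; OR[max(a, b)] → w = 0.73
Rules with consequent 'minimal': {R1, R3} → strengths 0.46, 0.73
Aggregate via t-conorm [max(a, b)]: 0.73

0.73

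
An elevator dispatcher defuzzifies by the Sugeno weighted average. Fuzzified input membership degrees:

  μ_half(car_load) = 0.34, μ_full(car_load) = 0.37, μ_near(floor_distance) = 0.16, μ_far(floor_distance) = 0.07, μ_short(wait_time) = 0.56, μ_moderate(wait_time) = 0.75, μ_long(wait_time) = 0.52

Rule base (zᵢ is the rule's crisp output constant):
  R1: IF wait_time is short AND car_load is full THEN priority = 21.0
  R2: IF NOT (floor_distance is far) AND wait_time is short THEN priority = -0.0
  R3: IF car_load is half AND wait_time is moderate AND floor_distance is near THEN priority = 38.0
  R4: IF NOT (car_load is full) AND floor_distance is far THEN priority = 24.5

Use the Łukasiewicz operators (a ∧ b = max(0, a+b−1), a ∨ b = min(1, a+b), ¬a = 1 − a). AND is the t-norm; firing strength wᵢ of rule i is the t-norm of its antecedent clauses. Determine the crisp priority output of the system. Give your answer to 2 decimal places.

0.00

R1 (z=21.0): short=0.56, full=0.37; AND[max(0, a+b−1)] → w = 0.00
R2 (z=-0.0): ¬far=1−0.07=0.93, short=0.56; AND[max(0, a+b−1)] → w = 0.49
R3 (z=38.0): half=0.34, moderate=0.75, near=0.16; AND[max(0, a+b−1)] → w = 0.00
R4 (z=24.5): ¬full=1−0.37=0.63, far=0.07; AND[max(0, a+b−1)] → w = 0.00
Weighted average = (0.00·21.0 + 0.49·-0.0 + 0.00·38.0 + 0.00·24.5) / (0.00 + 0.49 + 0.00 + 0.00)
  = 0.0000 / 0.4900 = 0.00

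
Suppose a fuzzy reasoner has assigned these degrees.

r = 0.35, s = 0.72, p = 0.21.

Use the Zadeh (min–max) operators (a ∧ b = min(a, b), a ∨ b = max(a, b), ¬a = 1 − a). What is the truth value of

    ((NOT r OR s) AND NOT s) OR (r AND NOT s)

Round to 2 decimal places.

NOT r = 1 − 0.35 = 0.65
NOT r OR s = max(a, b) on (0.65, 0.72) = 0.72
NOT s = 1 − 0.72 = 0.28
(NOT r OR s) AND NOT s = min(a, b) on (0.72, 0.28) = 0.28
NOT s = 1 − 0.72 = 0.28
r AND NOT s = min(a, b) on (0.35, 0.28) = 0.28
((NOT r OR s) AND NOT s) OR (r AND NOT s) = max(a, b) on (0.28, 0.28) = 0.28

0.28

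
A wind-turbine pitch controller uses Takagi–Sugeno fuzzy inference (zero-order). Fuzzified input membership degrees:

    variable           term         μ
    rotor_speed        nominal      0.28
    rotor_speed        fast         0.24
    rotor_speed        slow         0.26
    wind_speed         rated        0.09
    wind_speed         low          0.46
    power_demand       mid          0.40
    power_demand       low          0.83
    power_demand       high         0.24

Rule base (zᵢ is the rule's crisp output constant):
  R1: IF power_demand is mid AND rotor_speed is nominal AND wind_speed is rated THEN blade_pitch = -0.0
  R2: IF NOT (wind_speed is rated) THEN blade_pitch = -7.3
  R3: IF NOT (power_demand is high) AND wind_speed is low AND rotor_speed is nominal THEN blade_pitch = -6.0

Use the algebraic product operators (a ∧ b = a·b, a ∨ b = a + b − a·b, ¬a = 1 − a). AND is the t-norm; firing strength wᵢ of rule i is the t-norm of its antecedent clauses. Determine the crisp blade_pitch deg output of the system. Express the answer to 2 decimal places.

-7.10

R1 (z=-0.0): mid=0.40, nominal=0.28, rated=0.09; AND[a·b] → w = 0.0101
R2 (z=-7.3): ¬rated=1−0.09=0.91 → w = 0.9100
R3 (z=-6.0): ¬high=1−0.24=0.76, low=0.46, nominal=0.28; AND[a·b] → w = 0.0979
Weighted average = (0.0101·-0.0 + 0.9100·-7.3 + 0.0979·-6.0) / (0.0101 + 0.9100 + 0.0979)
  = -7.2303 / 1.0180 = -7.10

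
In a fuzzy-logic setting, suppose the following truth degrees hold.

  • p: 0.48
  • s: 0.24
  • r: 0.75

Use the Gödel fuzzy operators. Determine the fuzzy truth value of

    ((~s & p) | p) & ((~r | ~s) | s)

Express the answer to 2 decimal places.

0.48

~s = 1 − 0.24 = 0.76
~s & p = min(a, b) on (0.76, 0.48) = 0.48
(~s & p) | p = max(a, b) on (0.48, 0.48) = 0.48
~r = 1 − 0.75 = 0.25
~s = 1 − 0.24 = 0.76
~r | ~s = max(a, b) on (0.25, 0.76) = 0.76
(~r | ~s) | s = max(a, b) on (0.76, 0.24) = 0.76
((~s & p) | p) & ((~r | ~s) | s) = min(a, b) on (0.48, 0.76) = 0.48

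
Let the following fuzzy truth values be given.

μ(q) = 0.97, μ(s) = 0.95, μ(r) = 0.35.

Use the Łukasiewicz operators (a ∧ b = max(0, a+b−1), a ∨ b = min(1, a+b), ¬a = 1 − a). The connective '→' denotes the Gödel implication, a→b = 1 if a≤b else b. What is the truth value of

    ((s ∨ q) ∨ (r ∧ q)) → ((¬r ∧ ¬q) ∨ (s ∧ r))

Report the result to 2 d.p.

s ∨ q = min(1, a+b) on (0.95, 0.97) = 1.00
r ∧ q = max(0, a+b−1) on (0.35, 0.97) = 0.32
(s ∨ q) ∨ (r ∧ q) = min(1, a+b) on (1.00, 0.32) = 1.00
¬r = 1 − 0.35 = 0.65
¬q = 1 − 0.97 = 0.03
¬r ∧ ¬q = max(0, a+b−1) on (0.65, 0.03) = 0.00
s ∧ r = max(0, a+b−1) on (0.95, 0.35) = 0.30
(¬r ∧ ¬q) ∨ (s ∧ r) = min(1, a+b) on (0.00, 0.30) = 0.30
((s ∨ q) ∨ (r ∧ q)) → ((¬r ∧ ¬q) ∨ (s ∧ r))  [Gödel: 1 if a≤b else b] with a=1.00, b=0.30 → 0.30

0.30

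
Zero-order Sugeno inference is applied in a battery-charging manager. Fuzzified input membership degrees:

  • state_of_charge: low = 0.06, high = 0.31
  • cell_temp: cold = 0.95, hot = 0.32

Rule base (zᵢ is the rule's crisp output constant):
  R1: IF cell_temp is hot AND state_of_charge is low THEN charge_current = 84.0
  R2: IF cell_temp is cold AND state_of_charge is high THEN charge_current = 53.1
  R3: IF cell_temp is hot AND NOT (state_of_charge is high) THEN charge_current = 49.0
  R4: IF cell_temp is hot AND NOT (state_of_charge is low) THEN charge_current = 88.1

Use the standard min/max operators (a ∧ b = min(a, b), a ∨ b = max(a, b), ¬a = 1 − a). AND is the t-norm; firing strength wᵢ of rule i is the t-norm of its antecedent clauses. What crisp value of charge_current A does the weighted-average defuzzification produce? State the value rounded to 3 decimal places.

R1 (z=84.0): hot=0.32, low=0.06; AND[min(a, b)] → w = 0.06
R2 (z=53.1): cold=0.95, high=0.31; AND[min(a, b)] → w = 0.31
R3 (z=49.0): hot=0.32, ¬high=1−0.31=0.69; AND[min(a, b)] → w = 0.32
R4 (z=88.1): hot=0.32, ¬low=1−0.06=0.94; AND[min(a, b)] → w = 0.32
Weighted average = (0.06·84.0 + 0.31·53.1 + 0.32·49.0 + 0.32·88.1) / (0.06 + 0.31 + 0.32 + 0.32)
  = 65.3730 / 1.0100 = 64.726

64.726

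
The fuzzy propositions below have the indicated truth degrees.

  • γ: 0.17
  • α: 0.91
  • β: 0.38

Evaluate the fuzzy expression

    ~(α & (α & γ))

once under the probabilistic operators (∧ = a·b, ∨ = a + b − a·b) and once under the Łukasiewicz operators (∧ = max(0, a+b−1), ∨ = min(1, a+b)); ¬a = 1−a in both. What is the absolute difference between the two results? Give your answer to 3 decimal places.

Under probabilistic:
  α & γ = a·b on (0.9100, 0.1700) = 0.1547
  α & (α & γ) = a·b on (0.9100, 0.1547) = 0.1408
  ~(α & (α & γ)) = 1 − 0.1408 = 0.8592
  → value = 0.8592
Under Łukasiewicz:
  α & γ = max(0, a+b−1) on (0.91, 0.17) = 0.08
  α & (α & γ) = max(0, a+b−1) on (0.91, 0.08) = 0.00
  ~(α & (α & γ)) = 1 − 0.00 = 1.00
  → value = 1.0000
|0.8592 − 1.0000| = 0.141

0.141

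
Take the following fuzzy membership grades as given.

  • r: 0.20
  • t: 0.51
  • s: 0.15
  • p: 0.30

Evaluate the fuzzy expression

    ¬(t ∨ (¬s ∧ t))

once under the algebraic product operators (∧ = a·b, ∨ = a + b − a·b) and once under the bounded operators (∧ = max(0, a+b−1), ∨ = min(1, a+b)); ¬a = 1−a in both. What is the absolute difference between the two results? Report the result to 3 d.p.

0.148

Under algebraic product:
  ¬s = 1 − 0.1500 = 0.8500
  ¬s ∧ t = a·b on (0.8500, 0.5100) = 0.4335
  t ∨ (¬s ∧ t) = a + b − a·b on (0.5100, 0.4335) = 0.7224
  ¬(t ∨ (¬s ∧ t)) = 1 − 0.7224 = 0.2776
  → value = 0.2776
Under bounded:
  ¬s = 1 − 0.15 = 0.85
  ¬s ∧ t = max(0, a+b−1) on (0.85, 0.51) = 0.36
  t ∨ (¬s ∧ t) = min(1, a+b) on (0.51, 0.36) = 0.87
  ¬(t ∨ (¬s ∧ t)) = 1 − 0.87 = 0.13
  → value = 0.1300
|0.2776 − 0.1300| = 0.148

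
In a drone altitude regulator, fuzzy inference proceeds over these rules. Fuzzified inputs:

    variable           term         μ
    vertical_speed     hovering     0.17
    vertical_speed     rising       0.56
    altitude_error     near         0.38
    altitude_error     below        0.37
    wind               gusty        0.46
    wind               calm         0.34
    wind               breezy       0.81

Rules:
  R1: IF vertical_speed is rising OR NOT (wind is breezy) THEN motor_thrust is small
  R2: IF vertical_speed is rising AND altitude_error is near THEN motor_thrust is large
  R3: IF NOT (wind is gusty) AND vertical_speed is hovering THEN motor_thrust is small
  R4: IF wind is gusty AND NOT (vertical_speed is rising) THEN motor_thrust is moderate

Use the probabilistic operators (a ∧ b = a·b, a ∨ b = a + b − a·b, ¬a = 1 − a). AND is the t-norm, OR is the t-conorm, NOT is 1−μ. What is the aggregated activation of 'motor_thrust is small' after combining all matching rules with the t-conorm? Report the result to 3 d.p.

0.676

R1: rising=0.56, ¬breezy=1−0.81=0.19; OR[a + b − a·b] → w = 0.6436
R2: rising=0.56, near=0.38; AND[a·b] → w = 0.2128
R3: ¬gusty=1−0.46=0.54, hovering=0.17; AND[a·b] → w = 0.0918
R4: gusty=0.46, ¬rising=1−0.56=0.44; AND[a·b] → w = 0.2024
Rules with consequent 'small': {R1, R3} → strengths 0.6436, 0.0918
Aggregate via t-conorm [a + b − a·b]: 0.6763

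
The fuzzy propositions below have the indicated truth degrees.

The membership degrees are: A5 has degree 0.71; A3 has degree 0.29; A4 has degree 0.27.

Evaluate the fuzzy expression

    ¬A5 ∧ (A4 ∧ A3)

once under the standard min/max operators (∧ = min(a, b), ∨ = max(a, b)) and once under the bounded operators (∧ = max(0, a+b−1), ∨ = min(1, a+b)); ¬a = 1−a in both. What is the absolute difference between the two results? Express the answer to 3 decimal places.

0.270

Under standard min/max:
  ¬A5 = 1 − 0.71 = 0.29
  A4 ∧ A3 = min(a, b) on (0.27, 0.29) = 0.27
  ¬A5 ∧ (A4 ∧ A3) = min(a, b) on (0.29, 0.27) = 0.27
  → value = 0.2700
Under bounded:
  ¬A5 = 1 − 0.71 = 0.29
  A4 ∧ A3 = max(0, a+b−1) on (0.27, 0.29) = 0.00
  ¬A5 ∧ (A4 ∧ A3) = max(0, a+b−1) on (0.29, 0.00) = 0.00
  → value = 0.0000
|0.2700 − 0.0000| = 0.270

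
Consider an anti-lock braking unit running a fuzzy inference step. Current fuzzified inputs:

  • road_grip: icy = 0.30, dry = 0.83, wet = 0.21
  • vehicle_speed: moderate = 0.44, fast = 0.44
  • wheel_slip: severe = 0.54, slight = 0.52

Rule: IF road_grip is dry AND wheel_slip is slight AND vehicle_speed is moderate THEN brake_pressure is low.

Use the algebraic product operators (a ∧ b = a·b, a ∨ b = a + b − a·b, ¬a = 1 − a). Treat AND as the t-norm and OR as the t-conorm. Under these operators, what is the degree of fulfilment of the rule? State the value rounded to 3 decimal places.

firing strength: dry=0.83, slight=0.52, moderate=0.44; AND[a·b] → w = 0.1899

0.190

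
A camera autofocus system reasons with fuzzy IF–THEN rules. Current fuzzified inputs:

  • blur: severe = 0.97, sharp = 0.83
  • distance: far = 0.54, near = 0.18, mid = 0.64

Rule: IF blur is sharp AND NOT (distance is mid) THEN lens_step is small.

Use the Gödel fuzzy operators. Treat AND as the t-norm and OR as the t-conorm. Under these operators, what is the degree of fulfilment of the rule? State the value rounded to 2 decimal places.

firing strength: sharp=0.83, ¬mid=1−0.64=0.36; AND[min(a, b)] → w = 0.36

0.36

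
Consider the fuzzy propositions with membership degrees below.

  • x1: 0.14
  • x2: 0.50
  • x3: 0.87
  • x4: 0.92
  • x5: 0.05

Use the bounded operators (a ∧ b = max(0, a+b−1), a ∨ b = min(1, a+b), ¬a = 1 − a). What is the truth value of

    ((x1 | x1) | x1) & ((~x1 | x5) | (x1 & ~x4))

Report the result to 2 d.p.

x1 | x1 = min(1, a+b) on (0.14, 0.14) = 0.28
(x1 | x1) | x1 = min(1, a+b) on (0.28, 0.14) = 0.42
~x1 = 1 − 0.14 = 0.86
~x1 | x5 = min(1, a+b) on (0.86, 0.05) = 0.91
~x4 = 1 − 0.92 = 0.08
x1 & ~x4 = max(0, a+b−1) on (0.14, 0.08) = 0.00
(~x1 | x5) | (x1 & ~x4) = min(1, a+b) on (0.91, 0.00) = 0.91
((x1 | x1) | x1) & ((~x1 | x5) | (x1 & ~x4)) = max(0, a+b−1) on (0.42, 0.91) = 0.33

0.33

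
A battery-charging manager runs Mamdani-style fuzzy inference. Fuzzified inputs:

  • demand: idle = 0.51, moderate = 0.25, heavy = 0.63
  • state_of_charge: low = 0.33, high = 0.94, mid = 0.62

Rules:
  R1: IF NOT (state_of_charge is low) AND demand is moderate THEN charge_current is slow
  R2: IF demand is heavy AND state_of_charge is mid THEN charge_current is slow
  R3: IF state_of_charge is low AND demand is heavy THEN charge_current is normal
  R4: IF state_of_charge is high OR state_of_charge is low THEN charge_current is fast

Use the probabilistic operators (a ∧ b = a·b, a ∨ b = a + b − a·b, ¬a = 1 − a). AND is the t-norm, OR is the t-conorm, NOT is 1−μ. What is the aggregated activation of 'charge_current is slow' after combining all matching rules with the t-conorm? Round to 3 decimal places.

0.493

R1: ¬low=1−0.33=0.67, moderate=0.25; AND[a·b] → w = 0.1675
R2: heavy=0.63, mid=0.62; AND[a·b] → w = 0.3906
R3: low=0.33, heavy=0.63; AND[a·b] → w = 0.2079
R4: high=0.94, low=0.33; OR[a + b − a·b] → w = 0.9598
Rules with consequent 'slow': {R1, R2} → strengths 0.1675, 0.3906
Aggregate via t-conorm [a + b − a·b]: 0.4927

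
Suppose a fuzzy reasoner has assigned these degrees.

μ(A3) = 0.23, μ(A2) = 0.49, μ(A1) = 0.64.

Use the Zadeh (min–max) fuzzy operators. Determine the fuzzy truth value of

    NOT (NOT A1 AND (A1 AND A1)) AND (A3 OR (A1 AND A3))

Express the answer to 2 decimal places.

NOT A1 = 1 − 0.64 = 0.36
A1 AND A1 = min(a, b) on (0.64, 0.64) = 0.64
NOT A1 AND (A1 AND A1) = min(a, b) on (0.36, 0.64) = 0.36
NOT (NOT A1 AND (A1 AND A1)) = 1 − 0.36 = 0.64
A1 AND A3 = min(a, b) on (0.64, 0.23) = 0.23
A3 OR (A1 AND A3) = max(a, b) on (0.23, 0.23) = 0.23
NOT (NOT A1 AND (A1 AND A1)) AND (A3 OR (A1 AND A3)) = min(a, b) on (0.64, 0.23) = 0.23

0.23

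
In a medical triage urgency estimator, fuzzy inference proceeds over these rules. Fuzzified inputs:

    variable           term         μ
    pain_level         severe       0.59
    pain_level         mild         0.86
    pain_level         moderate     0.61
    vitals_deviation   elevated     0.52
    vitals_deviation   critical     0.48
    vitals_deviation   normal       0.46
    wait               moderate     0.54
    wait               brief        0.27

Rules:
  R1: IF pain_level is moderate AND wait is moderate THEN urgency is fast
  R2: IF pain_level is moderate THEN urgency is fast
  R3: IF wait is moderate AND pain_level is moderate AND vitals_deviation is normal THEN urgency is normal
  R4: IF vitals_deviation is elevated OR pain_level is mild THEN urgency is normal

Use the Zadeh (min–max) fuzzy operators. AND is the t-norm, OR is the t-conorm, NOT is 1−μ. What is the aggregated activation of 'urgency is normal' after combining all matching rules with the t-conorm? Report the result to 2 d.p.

0.86

R1: moderate=0.61, moderate=0.54; AND[min(a, b)] → w = 0.54
R2: moderate=0.61 → w = 0.61
R3: moderate=0.54, moderate=0.61, normal=0.46; AND[min(a, b)] → w = 0.46
R4: elevated=0.52, mild=0.86; OR[max(a, b)] → w = 0.86
Rules with consequent 'normal': {R3, R4} → strengths 0.46, 0.86
Aggregate via t-conorm [max(a, b)]: 0.86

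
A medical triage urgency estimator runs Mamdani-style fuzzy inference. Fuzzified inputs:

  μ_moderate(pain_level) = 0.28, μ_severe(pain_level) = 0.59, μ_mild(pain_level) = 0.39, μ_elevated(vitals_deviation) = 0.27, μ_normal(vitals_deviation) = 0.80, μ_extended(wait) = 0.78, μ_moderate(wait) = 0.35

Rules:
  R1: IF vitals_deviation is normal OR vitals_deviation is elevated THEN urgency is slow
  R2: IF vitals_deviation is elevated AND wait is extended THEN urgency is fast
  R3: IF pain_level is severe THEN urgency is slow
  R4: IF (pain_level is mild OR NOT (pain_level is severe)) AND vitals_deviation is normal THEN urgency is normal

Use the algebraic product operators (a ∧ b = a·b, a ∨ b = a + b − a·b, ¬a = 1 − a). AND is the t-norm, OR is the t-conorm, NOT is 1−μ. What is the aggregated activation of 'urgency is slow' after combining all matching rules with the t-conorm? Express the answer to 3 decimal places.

R1: normal=0.80, elevated=0.27; OR[a + b − a·b] → w = 0.8540
R2: elevated=0.27, extended=0.78; AND[a·b] → w = 0.2106
R3: severe=0.59 → w = 0.5900
R4: (mild=0.39 OR ¬severe=1−0.59=0.41) = 0.6401; AND[a·b] with normal=0.80 → w = 0.5121
Rules with consequent 'slow': {R1, R3} → strengths 0.8540, 0.5900
Aggregate via t-conorm [a + b − a·b]: 0.9401

0.940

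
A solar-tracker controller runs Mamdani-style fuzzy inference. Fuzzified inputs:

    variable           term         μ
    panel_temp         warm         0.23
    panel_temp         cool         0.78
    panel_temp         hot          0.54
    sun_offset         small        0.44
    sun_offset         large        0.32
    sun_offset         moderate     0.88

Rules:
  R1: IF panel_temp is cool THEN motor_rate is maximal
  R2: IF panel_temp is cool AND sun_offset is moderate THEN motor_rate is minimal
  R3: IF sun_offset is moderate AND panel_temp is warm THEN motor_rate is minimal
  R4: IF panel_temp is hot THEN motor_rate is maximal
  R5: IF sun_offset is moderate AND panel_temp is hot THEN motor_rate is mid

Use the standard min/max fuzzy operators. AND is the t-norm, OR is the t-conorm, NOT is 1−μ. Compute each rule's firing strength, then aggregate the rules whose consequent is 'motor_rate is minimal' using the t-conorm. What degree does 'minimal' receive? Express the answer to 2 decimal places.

0.78

R1: cool=0.78 → w = 0.78
R2: cool=0.78, moderate=0.88; AND[min(a, b)] → w = 0.78
R3: moderate=0.88, warm=0.23; AND[min(a, b)] → w = 0.23
R4: hot=0.54 → w = 0.54
R5: moderate=0.88, hot=0.54; AND[min(a, b)] → w = 0.54
Rules with consequent 'minimal': {R2, R3} → strengths 0.78, 0.23
Aggregate via t-conorm [max(a, b)]: 0.78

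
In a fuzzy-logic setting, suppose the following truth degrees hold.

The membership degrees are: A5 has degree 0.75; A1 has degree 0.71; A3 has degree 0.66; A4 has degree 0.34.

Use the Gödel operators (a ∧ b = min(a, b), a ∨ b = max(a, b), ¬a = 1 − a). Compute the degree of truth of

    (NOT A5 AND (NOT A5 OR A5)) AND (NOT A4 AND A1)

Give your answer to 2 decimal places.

0.25

NOT A5 = 1 − 0.75 = 0.25
NOT A5 = 1 − 0.75 = 0.25
NOT A5 OR A5 = max(a, b) on (0.25, 0.75) = 0.75
NOT A5 AND (NOT A5 OR A5) = min(a, b) on (0.25, 0.75) = 0.25
NOT A4 = 1 − 0.34 = 0.66
NOT A4 AND A1 = min(a, b) on (0.66, 0.71) = 0.66
(NOT A5 AND (NOT A5 OR A5)) AND (NOT A4 AND A1) = min(a, b) on (0.25, 0.66) = 0.25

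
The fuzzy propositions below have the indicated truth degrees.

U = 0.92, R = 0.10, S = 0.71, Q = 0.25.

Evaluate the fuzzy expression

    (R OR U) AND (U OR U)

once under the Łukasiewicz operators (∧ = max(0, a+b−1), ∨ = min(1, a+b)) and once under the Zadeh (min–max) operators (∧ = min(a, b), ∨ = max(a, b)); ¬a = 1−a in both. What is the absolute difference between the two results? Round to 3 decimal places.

0.080

Under Łukasiewicz:
  R OR U = min(1, a+b) on (0.10, 0.92) = 1.00
  U OR U = min(1, a+b) on (0.92, 0.92) = 1.00
  (R OR U) AND (U OR U) = max(0, a+b−1) on (1.00, 1.00) = 1.00
  → value = 1.0000
Under Zadeh (min–max):
  R OR U = max(a, b) on (0.10, 0.92) = 0.92
  U OR U = max(a, b) on (0.92, 0.92) = 0.92
  (R OR U) AND (U OR U) = min(a, b) on (0.92, 0.92) = 0.92
  → value = 0.9200
|1.0000 − 0.9200| = 0.080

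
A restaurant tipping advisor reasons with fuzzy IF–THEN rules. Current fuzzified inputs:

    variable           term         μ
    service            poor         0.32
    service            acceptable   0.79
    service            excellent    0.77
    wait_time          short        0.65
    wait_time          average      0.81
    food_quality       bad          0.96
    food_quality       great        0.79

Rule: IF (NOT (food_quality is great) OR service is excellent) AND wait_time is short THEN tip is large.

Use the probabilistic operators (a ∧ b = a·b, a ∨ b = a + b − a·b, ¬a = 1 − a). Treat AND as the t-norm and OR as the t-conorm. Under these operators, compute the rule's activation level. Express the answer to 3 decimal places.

firing strength: (¬great=1−0.79=0.21 OR excellent=0.77) = 0.8183; AND[a·b] with short=0.65 → w = 0.5319

0.532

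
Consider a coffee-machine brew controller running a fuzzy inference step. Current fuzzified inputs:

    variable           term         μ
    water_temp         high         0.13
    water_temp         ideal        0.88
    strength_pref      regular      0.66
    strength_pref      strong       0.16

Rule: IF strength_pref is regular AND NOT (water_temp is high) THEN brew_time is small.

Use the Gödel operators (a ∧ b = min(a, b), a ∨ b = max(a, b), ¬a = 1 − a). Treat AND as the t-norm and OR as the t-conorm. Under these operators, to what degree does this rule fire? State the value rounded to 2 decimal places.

0.66

firing strength: regular=0.66, ¬high=1−0.13=0.87; AND[min(a, b)] → w = 0.66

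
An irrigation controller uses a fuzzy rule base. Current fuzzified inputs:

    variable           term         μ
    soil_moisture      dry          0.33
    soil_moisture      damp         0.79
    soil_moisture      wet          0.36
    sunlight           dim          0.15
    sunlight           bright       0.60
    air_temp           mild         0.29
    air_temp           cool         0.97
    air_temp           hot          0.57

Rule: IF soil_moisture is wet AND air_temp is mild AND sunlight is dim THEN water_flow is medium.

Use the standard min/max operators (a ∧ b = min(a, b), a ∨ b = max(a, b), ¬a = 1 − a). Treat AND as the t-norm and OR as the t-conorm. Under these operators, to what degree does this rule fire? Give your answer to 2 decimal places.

firing strength: wet=0.36, mild=0.29, dim=0.15; AND[min(a, b)] → w = 0.15

0.15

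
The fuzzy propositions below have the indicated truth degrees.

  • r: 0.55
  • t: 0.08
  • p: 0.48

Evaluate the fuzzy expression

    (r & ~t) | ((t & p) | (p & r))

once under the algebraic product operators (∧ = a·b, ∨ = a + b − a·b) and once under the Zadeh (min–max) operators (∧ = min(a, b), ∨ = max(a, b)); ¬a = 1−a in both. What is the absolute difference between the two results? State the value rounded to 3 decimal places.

0.100

Under algebraic product:
  ~t = 1 − 0.0800 = 0.9200
  r & ~t = a·b on (0.5500, 0.9200) = 0.5060
  t & p = a·b on (0.0800, 0.4800) = 0.0384
  p & r = a·b on (0.4800, 0.5500) = 0.2640
  (t & p) | (p & r) = a + b − a·b on (0.0384, 0.2640) = 0.2923
  (r & ~t) | ((t & p) | (p & r)) = a + b − a·b on (0.5060, 0.2923) = 0.6504
  → value = 0.6504
Under Zadeh (min–max):
  ~t = 1 − 0.08 = 0.92
  r & ~t = min(a, b) on (0.55, 0.92) = 0.55
  t & p = min(a, b) on (0.08, 0.48) = 0.08
  p & r = min(a, b) on (0.48, 0.55) = 0.48
  (t & p) | (p & r) = max(a, b) on (0.08, 0.48) = 0.48
  (r & ~t) | ((t & p) | (p & r)) = max(a, b) on (0.55, 0.48) = 0.55
  → value = 0.5500
|0.6504 − 0.5500| = 0.100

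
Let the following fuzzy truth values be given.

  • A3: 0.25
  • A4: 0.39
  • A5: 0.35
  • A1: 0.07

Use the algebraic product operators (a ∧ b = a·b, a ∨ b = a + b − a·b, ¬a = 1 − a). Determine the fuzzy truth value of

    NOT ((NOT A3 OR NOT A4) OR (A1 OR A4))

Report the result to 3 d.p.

0.055

NOT A3 = 1 − 0.2500 = 0.7500
NOT A4 = 1 − 0.3900 = 0.6100
NOT A3 OR NOT A4 = a + b − a·b on (0.7500, 0.6100) = 0.9025
A1 OR A4 = a + b − a·b on (0.0700, 0.3900) = 0.4327
(NOT A3 OR NOT A4) OR (A1 OR A4) = a + b − a·b on (0.9025, 0.4327) = 0.9447
NOT ((NOT A3 OR NOT A4) OR (A1 OR A4)) = 1 − 0.9447 = 0.0553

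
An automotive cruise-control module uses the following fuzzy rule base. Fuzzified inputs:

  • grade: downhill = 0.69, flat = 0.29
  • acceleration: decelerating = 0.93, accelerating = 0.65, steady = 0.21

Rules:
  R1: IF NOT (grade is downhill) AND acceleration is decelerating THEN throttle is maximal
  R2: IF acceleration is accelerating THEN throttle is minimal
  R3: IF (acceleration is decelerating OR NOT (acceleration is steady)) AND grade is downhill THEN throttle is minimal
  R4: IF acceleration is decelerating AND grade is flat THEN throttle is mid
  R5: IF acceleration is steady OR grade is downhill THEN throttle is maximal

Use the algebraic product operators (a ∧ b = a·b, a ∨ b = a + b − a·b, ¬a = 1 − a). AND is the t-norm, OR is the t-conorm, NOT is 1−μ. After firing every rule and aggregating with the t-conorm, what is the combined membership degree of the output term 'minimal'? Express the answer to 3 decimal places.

R1: ¬downhill=1−0.69=0.31, decelerating=0.93; AND[a·b] → w = 0.2883
R2: accelerating=0.65 → w = 0.6500
R3: (decelerating=0.93 OR ¬steady=1−0.21=0.79) = 0.9853; AND[a·b] with downhill=0.69 → w = 0.6799
R4: decelerating=0.93, flat=0.29; AND[a·b] → w = 0.2697
R5: steady=0.21, downhill=0.69; OR[a + b − a·b] → w = 0.7551
Rules with consequent 'minimal': {R2, R3} → strengths 0.6500, 0.6799
Aggregate via t-conorm [a + b − a·b]: 0.8879

0.888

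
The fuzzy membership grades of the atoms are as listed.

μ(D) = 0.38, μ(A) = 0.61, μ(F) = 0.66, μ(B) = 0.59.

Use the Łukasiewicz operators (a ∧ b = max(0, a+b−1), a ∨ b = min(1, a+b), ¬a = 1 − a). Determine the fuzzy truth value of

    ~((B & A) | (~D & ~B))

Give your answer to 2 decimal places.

0.77

B & A = max(0, a+b−1) on (0.59, 0.61) = 0.20
~D = 1 − 0.38 = 0.62
~B = 1 − 0.59 = 0.41
~D & ~B = max(0, a+b−1) on (0.62, 0.41) = 0.03
(B & A) | (~D & ~B) = min(1, a+b) on (0.20, 0.03) = 0.23
~((B & A) | (~D & ~B)) = 1 − 0.23 = 0.77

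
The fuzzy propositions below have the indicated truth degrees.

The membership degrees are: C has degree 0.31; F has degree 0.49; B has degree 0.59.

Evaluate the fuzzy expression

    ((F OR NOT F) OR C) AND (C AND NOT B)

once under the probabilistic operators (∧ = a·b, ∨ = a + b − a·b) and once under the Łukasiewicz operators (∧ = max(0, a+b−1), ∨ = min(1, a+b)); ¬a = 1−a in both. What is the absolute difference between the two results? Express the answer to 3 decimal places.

Under probabilistic:
  NOT F = 1 − 0.4900 = 0.5100
  F OR NOT F = a + b − a·b on (0.4900, 0.5100) = 0.7501
  (F OR NOT F) OR C = a + b − a·b on (0.7501, 0.3100) = 0.8276
  NOT B = 1 − 0.5900 = 0.4100
  C AND NOT B = a·b on (0.3100, 0.4100) = 0.1271
  ((F OR NOT F) OR C) AND (C AND NOT B) = a·b on (0.8276, 0.1271) = 0.1052
  → value = 0.1052
Under Łukasiewicz:
  NOT F = 1 − 0.49 = 0.51
  F OR NOT F = min(1, a+b) on (0.49, 0.51) = 1.00
  (F OR NOT F) OR C = min(1, a+b) on (1.00, 0.31) = 1.00
  NOT B = 1 − 0.59 = 0.41
  C AND NOT B = max(0, a+b−1) on (0.31, 0.41) = 0.00
  ((F OR NOT F) OR C) AND (C AND NOT B) = max(0, a+b−1) on (1.00, 0.00) = 0.00
  → value = 0.0000
|0.1052 − 0.0000| = 0.105

0.105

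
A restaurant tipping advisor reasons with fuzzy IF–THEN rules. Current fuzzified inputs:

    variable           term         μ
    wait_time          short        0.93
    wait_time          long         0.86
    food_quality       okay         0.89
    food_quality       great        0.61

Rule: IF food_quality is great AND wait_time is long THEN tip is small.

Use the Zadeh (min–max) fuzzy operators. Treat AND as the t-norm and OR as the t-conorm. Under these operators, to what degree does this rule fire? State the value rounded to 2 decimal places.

0.61

firing strength: great=0.61, long=0.86; AND[min(a, b)] → w = 0.61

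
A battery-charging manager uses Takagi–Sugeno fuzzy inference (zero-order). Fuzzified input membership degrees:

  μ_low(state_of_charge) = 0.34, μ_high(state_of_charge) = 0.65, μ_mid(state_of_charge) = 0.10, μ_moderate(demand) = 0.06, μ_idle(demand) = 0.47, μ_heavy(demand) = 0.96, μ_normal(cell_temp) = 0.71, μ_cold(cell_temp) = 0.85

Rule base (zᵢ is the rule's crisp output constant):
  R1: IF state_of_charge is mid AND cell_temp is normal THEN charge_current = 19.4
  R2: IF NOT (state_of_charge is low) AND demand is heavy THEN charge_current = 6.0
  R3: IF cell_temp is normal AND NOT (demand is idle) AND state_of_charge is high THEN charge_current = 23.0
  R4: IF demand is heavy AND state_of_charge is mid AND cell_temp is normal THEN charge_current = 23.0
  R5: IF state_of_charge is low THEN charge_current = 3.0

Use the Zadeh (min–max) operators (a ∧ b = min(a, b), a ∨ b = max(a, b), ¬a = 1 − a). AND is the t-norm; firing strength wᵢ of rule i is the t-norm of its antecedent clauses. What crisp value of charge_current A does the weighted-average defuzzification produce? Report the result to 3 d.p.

12.376

R1 (z=19.4): mid=0.10, normal=0.71; AND[min(a, b)] → w = 0.10
R2 (z=6.0): ¬low=1−0.34=0.66, heavy=0.96; AND[min(a, b)] → w = 0.66
R3 (z=23.0): normal=0.71, ¬idle=1−0.47=0.53, high=0.65; AND[min(a, b)] → w = 0.53
R4 (z=23.0): heavy=0.96, mid=0.10, normal=0.71; AND[min(a, b)] → w = 0.10
R5 (z=3.0): low=0.34 → w = 0.34
Weighted average = (0.10·19.4 + 0.66·6.0 + 0.53·23.0 + 0.10·23.0 + 0.34·3.0) / (0.10 + 0.66 + 0.53 + 0.10 + 0.34)
  = 21.4100 / 1.7300 = 12.376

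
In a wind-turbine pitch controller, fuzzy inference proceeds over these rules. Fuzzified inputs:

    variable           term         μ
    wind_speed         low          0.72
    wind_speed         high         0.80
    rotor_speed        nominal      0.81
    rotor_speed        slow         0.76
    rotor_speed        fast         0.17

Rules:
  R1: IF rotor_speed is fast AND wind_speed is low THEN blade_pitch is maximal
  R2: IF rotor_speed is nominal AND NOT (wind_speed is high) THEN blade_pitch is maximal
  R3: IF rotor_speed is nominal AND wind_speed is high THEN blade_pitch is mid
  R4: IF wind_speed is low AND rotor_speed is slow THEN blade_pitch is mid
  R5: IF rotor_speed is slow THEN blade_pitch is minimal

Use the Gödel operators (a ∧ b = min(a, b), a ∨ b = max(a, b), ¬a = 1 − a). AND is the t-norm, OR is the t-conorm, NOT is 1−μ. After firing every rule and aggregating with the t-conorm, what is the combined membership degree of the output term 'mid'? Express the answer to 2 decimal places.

0.80

R1: fast=0.17, low=0.72; AND[min(a, b)] → w = 0.17
R2: nominal=0.81, ¬high=1−0.80=0.20; AND[min(a, b)] → w = 0.20
R3: nominal=0.81, high=0.80; AND[min(a, b)] → w = 0.80
R4: low=0.72, slow=0.76; AND[min(a, b)] → w = 0.72
R5: slow=0.76 → w = 0.76
Rules with consequent 'mid': {R3, R4} → strengths 0.80, 0.72
Aggregate via t-conorm [max(a, b)]: 0.80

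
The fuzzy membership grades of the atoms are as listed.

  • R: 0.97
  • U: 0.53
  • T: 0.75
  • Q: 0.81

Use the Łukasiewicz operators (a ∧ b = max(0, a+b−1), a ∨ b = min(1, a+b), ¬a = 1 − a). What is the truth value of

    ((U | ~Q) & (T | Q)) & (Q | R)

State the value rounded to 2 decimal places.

~Q = 1 − 0.81 = 0.19
U | ~Q = min(1, a+b) on (0.53, 0.19) = 0.72
T | Q = min(1, a+b) on (0.75, 0.81) = 1.00
(U | ~Q) & (T | Q) = max(0, a+b−1) on (0.72, 1.00) = 0.72
Q | R = min(1, a+b) on (0.81, 0.97) = 1.00
((U | ~Q) & (T | Q)) & (Q | R) = max(0, a+b−1) on (0.72, 1.00) = 0.72

0.72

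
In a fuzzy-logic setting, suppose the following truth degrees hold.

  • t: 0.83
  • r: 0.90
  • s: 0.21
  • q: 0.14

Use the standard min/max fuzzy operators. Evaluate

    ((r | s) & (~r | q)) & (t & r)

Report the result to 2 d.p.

0.14

r | s = max(a, b) on (0.90, 0.21) = 0.90
~r = 1 − 0.90 = 0.10
~r | q = max(a, b) on (0.10, 0.14) = 0.14
(r | s) & (~r | q) = min(a, b) on (0.90, 0.14) = 0.14
t & r = min(a, b) on (0.83, 0.90) = 0.83
((r | s) & (~r | q)) & (t & r) = min(a, b) on (0.14, 0.83) = 0.14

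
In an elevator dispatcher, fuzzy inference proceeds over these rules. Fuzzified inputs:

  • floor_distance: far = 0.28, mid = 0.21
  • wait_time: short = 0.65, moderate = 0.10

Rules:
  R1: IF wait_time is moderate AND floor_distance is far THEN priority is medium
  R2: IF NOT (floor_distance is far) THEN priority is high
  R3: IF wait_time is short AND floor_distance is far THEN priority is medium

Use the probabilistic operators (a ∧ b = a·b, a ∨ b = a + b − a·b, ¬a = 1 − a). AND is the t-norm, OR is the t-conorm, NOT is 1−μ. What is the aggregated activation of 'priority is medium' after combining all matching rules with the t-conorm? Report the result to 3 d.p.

R1: moderate=0.10, far=0.28; AND[a·b] → w = 0.0280
R2: ¬far=1−0.28=0.72 → w = 0.7200
R3: short=0.65, far=0.28; AND[a·b] → w = 0.1820
Rules with consequent 'medium': {R1, R3} → strengths 0.0280, 0.1820
Aggregate via t-conorm [a + b − a·b]: 0.2049

0.205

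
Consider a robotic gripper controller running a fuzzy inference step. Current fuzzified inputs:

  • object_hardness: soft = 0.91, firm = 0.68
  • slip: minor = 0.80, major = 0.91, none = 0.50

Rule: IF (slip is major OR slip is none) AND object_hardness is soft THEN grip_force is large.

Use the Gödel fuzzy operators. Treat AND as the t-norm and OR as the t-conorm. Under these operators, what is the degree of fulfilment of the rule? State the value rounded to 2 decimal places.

0.91

firing strength: (major=0.91 OR none=0.50) = 0.91; AND[min(a, b)] with soft=0.91 → w = 0.91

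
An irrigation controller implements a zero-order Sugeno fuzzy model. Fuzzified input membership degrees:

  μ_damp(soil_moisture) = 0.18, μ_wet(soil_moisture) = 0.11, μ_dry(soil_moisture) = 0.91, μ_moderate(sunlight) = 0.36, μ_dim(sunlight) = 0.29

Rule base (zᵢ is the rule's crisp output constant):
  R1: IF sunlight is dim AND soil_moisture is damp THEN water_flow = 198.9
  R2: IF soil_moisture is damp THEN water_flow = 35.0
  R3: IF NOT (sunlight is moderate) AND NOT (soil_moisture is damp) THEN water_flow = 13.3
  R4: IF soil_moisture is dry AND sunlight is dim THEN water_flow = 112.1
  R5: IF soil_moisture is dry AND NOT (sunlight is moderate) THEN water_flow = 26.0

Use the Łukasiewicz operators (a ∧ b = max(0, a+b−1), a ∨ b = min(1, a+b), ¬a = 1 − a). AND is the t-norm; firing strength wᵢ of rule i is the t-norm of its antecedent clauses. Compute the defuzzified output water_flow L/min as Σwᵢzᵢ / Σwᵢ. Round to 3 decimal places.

R1 (z=198.9): dim=0.29, damp=0.18; AND[max(0, a+b−1)] → w = 0.00
R2 (z=35.0): damp=0.18 → w = 0.18
R3 (z=13.3): ¬moderate=1−0.36=0.64, ¬damp=1−0.18=0.82; AND[max(0, a+b−1)] → w = 0.46
R4 (z=112.1): dry=0.91, dim=0.29; AND[max(0, a+b−1)] → w = 0.20
R5 (z=26.0): dry=0.91, ¬moderate=1−0.36=0.64; AND[max(0, a+b−1)] → w = 0.55
Weighted average = (0.00·198.9 + 0.18·35.0 + 0.46·13.3 + 0.20·112.1 + 0.55·26.0) / (0.00 + 0.18 + 0.46 + 0.20 + 0.55)
  = 49.1380 / 1.3900 = 35.351

35.351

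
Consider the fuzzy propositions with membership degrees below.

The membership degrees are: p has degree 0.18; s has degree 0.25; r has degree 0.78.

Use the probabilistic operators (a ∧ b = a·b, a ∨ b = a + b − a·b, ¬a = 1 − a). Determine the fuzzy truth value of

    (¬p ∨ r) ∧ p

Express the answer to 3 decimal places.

¬p = 1 − 0.1800 = 0.8200
¬p ∨ r = a + b − a·b on (0.8200, 0.7800) = 0.9604
(¬p ∨ r) ∧ p = a·b on (0.9604, 0.1800) = 0.1729

0.173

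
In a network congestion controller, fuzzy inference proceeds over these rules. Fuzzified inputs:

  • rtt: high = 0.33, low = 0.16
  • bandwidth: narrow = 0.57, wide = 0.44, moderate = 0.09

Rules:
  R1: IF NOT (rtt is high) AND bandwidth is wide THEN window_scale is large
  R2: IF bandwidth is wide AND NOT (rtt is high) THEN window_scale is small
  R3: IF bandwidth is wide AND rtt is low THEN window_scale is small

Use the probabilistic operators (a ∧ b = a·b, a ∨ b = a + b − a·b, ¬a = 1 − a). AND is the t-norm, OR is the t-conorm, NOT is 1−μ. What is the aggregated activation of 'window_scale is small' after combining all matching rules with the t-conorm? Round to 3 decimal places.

0.344

R1: ¬high=1−0.33=0.67, wide=0.44; AND[a·b] → w = 0.2948
R2: wide=0.44, ¬high=1−0.33=0.67; AND[a·b] → w = 0.2948
R3: wide=0.44, low=0.16; AND[a·b] → w = 0.0704
Rules with consequent 'small': {R2, R3} → strengths 0.2948, 0.0704
Aggregate via t-conorm [a + b − a·b]: 0.3444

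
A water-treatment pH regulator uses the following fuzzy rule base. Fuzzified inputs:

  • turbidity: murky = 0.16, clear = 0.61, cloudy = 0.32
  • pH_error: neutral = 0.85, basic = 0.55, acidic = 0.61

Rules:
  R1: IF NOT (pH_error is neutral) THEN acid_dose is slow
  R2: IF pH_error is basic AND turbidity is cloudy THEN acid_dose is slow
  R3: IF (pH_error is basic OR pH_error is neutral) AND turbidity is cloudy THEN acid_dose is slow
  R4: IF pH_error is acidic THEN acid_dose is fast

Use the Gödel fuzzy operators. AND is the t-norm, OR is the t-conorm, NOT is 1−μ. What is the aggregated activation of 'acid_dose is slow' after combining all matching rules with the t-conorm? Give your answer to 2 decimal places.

0.32

R1: ¬neutral=1−0.85=0.15 → w = 0.15
R2: basic=0.55, cloudy=0.32; AND[min(a, b)] → w = 0.32
R3: (basic=0.55 OR neutral=0.85) = 0.85; AND[min(a, b)] with cloudy=0.32 → w = 0.32
R4: acidic=0.61 → w = 0.61
Rules with consequent 'slow': {R1, R2, R3} → strengths 0.15, 0.32, 0.32
Aggregate via t-conorm [max(a, b)]: 0.32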